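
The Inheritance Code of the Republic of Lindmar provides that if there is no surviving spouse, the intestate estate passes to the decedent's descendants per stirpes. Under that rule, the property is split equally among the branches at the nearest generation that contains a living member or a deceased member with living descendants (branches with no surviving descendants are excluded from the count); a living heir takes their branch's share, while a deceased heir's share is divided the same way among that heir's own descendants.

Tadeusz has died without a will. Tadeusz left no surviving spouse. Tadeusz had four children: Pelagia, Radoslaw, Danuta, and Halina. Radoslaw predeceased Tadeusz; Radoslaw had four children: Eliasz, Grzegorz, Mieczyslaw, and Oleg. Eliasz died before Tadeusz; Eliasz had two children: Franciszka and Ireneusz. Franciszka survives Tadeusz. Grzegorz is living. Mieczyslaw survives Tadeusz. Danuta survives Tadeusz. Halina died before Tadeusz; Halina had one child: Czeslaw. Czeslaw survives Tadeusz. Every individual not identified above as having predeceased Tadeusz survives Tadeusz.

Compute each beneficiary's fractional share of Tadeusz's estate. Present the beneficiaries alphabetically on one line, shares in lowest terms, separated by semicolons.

Czeslaw 1/4; Danuta 1/4; Franciszka 1/32; Grzegorz 1/16; Ireneusz 1/32; Mieczyslaw 1/16; Oleg 1/16; Pelagia 1/4

There is no surviving spouse, so the entire estate passes to Tadeusz's descendants per stirpes.
The estate is divided into 4 equal shares of 1/4 among Pelagia, Radoslaw, Danuta, Halina.
Pelagia is living and takes 1/4.
Radoslaw predeceased; the 1/4 allotted to Radoslaw's branch passes to Radoslaw's issue by representation.
The 1/4 is divided into 4 equal shares of 1/16 among Eliasz, Grzegorz, Mieczyslaw, Oleg.
Eliasz predeceased; the 1/16 allotted to Eliasz's branch passes to Eliasz's issue by representation.
The 1/16 is divided into 2 equal shares of 1/32 among Franciszka, Ireneusz.
Franciszka is living and takes 1/32.
Ireneusz is living and takes 1/32.
Grzegorz is living and takes 1/16.
Mieczyslaw is living and takes 1/16.
Oleg is living and takes 1/16.
Danuta is living and takes 1/4.
Halina predeceased; the 1/4 allotted to Halina's branch passes to Halina's issue by representation.
Czeslaw is the sole taker at this level and receives the full 1/4.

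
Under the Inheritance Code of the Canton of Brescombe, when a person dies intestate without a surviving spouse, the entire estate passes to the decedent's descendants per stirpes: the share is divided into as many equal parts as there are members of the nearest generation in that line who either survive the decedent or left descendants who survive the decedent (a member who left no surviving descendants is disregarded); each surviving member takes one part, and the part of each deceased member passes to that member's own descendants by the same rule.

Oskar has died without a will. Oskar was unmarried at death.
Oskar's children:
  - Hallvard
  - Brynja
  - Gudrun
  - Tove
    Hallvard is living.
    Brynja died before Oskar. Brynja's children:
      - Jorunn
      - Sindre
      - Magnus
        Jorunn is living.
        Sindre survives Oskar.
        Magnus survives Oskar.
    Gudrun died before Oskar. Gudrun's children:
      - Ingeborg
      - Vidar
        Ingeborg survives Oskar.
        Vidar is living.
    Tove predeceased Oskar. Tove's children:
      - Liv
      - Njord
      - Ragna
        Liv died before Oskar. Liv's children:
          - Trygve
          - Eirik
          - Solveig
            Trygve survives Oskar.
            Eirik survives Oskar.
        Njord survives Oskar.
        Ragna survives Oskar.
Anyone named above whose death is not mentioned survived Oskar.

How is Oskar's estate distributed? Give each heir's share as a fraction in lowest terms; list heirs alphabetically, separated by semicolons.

Eirik 1/36; Hallvard 1/4; Ingeborg 1/8; Jorunn 1/12; Magnus 1/12; Njord 1/12; Ragna 1/12; Sindre 1/12; Solveig 1/36; Trygve 1/36; Vidar 1/8

There is no surviving spouse, so the entire estate passes to Oskar's descendants per stirpes.
The estate is divided into 4 equal shares of 1/4 among Hallvard, Brynja, Gudrun, Tove.
Hallvard is living and takes 1/4.
Brynja predeceased; the 1/4 allotted to Brynja's branch passes to Brynja's issue by representation.
The 1/4 is divided into 3 equal shares of 1/12 among Jorunn, Sindre, Magnus.
Jorunn is living and takes 1/12.
Sindre is living and takes 1/12.
Magnus is living and takes 1/12.
Gudrun predeceased; the 1/4 allotted to Gudrun's branch passes to Gudrun's issue by representation.
The 1/4 is divided into 2 equal shares of 1/8 among Ingeborg, Vidar.
Ingeborg is living and takes 1/8.
Vidar is living and takes 1/8.
Tove predeceased; the 1/4 allotted to Tove's branch passes to Tove's issue by representation.
The 1/4 is divided into 3 equal shares of 1/12 among Liv, Njord, Ragna.
Liv predeceased; the 1/12 allotted to Liv's branch passes to Liv's issue by representation.
The 1/12 is divided into 3 equal shares of 1/36 among Trygve, Eirik, Solveig.
Trygve is living and takes 1/36.
Eirik is living and takes 1/36.
Solveig is living and takes 1/36.
Njord is living and takes 1/12.
Ragna is living and takes 1/12.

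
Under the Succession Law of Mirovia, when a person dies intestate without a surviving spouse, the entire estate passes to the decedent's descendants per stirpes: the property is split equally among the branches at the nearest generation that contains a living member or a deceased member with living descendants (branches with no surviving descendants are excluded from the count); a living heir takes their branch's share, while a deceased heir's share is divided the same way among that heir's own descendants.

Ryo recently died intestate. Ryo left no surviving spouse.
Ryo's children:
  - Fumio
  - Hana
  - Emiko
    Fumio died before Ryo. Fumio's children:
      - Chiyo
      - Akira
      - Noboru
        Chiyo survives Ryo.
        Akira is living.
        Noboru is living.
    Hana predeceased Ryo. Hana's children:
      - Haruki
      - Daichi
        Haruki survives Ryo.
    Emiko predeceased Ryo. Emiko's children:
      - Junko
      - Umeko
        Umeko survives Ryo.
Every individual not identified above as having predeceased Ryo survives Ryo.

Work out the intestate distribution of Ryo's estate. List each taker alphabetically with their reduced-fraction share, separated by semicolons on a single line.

Akira 1/9; Chiyo 1/9; Daichi 1/6; Haruki 1/6; Junko 1/6; Noboru 1/9; Umeko 1/6

There is no surviving spouse, so the entire estate passes to Ryo's descendants per stirpes.
The estate is divided into 3 equal shares of 1/3 among Fumio, Hana, Emiko.
Fumio predeceased; the 1/3 allotted to Fumio's branch passes to Fumio's issue by representation.
The 1/3 is divided into 3 equal shares of 1/9 among Chiyo, Akira, Noboru.
Chiyo is living and takes 1/9.
Akira is living and takes 1/9.
Noboru is living and takes 1/9.
Hana predeceased; the 1/3 allotted to Hana's branch passes to Hana's issue by representation.
The 1/3 is divided into 2 equal shares of 1/6 among Haruki, Daichi.
Haruki is living and takes 1/6.
Daichi is living and takes 1/6.
Emiko predeceased; the 1/3 allotted to Emiko's branch passes to Emiko's issue by representation.
The 1/3 is divided into 2 equal shares of 1/6 among Junko, Umeko.
Junko is living and takes 1/6.
Umeko is living and takes 1/6.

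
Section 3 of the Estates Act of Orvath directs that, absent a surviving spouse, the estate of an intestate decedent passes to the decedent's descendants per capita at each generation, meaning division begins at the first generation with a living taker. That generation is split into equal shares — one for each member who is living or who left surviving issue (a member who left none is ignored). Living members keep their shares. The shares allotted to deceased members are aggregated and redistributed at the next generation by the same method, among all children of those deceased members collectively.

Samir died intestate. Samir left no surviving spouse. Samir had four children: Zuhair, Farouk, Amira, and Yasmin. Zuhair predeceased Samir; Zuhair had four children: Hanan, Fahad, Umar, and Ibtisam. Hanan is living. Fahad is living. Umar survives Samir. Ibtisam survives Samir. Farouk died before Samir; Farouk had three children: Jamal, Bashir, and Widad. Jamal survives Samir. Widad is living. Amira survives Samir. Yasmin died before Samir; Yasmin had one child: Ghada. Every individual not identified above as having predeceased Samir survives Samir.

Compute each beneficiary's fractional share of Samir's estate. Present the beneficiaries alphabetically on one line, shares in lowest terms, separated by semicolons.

There is no surviving spouse, so the entire estate passes to Samir's descendants per capita at each generation.
At generation 1 (Zuhair, Farouk, Amira, Yasmin) there are 4 shares of (1)/4 = 1/4 each.
Living: Amira — each takes 1/4.
Deceased: Zuhair, Farouk, and Yasmin. Their combined 3/4 is pooled and carried to generation 2.
At generation 2 (Hanan, Fahad, Umar, Ibtisam, Jamal, Bashir, Widad, Ghada) there are 8 shares of (3/4)/8 = 3/32 each.
Living: Hanan, Fahad, Umar, Ibtisam, Jamal, Bashir, Widad, and Ghada — each takes 3/32.

Amira 1/4; Bashir 3/32; Fahad 3/32; Ghada 3/32; Hanan 3/32; Ibtisam 3/32; Jamal 3/32; Umar 3/32; Widad 3/32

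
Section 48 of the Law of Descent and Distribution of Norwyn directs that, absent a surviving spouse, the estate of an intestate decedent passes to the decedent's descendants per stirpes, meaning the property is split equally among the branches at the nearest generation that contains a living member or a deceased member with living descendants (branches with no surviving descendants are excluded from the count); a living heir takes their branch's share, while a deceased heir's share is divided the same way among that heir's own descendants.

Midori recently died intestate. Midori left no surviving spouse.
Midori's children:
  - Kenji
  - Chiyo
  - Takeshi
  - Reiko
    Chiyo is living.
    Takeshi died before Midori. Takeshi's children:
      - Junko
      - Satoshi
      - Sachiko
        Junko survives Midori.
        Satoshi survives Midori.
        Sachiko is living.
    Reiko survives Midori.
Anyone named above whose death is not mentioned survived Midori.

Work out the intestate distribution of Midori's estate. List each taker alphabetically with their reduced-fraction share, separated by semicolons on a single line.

Chiyo 1/4; Junko 1/12; Kenji 1/4; Reiko 1/4; Sachiko 1/12; Satoshi 1/12

There is no surviving spouse, so the entire estate passes to Midori's descendants per stirpes.
The estate is divided into 4 equal shares of 1/4 among Kenji, Chiyo, Takeshi, Reiko.
Kenji is living and takes 1/4.
Chiyo is living and takes 1/4.
Takeshi predeceased; the 1/4 allotted to Takeshi's branch passes to Takeshi's issue by representation.
The 1/4 is divided into 3 equal shares of 1/12 among Junko, Satoshi, Sachiko.
Junko is living and takes 1/12.
Satoshi is living and takes 1/12.
Sachiko is living and takes 1/12.
Reiko is living and takes 1/4.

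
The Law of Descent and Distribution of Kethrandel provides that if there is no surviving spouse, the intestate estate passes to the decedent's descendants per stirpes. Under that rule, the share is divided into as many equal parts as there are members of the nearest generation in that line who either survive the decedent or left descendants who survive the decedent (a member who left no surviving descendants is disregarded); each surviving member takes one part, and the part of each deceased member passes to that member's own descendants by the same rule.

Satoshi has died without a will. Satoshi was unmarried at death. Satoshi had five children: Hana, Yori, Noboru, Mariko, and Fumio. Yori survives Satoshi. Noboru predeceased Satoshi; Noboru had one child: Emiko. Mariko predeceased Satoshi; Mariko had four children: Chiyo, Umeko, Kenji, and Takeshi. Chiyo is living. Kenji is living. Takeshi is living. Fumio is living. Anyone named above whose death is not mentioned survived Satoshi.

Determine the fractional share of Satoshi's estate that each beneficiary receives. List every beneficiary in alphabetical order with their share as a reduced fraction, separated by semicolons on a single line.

There is no surviving spouse, so the entire estate passes to Satoshi's descendants per stirpes.
The estate is divided into 5 equal shares of 1/5 among Hana, Yori, Noboru, Mariko, Fumio.
Hana is living and takes 1/5.
Yori is living and takes 1/5.
Noboru predeceased; the 1/5 allotted to Noboru's branch passes to Noboru's issue by representation.
Emiko is the sole taker at this level and receives the full 1/5.
Mariko predeceased; the 1/5 allotted to Mariko's branch passes to Mariko's issue by representation.
The 1/5 is divided into 4 equal shares of 1/20 among Chiyo, Umeko, Kenji, Takeshi.
Chiyo is living and takes 1/20.
Umeko is living and takes 1/20.
Kenji is living and takes 1/20.
Takeshi is living and takes 1/20.
Fumio is living and takes 1/5.

Chiyo 1/20; Emiko 1/5; Fumio 1/5; Hana 1/5; Kenji 1/20; Takeshi 1/20; Umeko 1/20; Yori 1/5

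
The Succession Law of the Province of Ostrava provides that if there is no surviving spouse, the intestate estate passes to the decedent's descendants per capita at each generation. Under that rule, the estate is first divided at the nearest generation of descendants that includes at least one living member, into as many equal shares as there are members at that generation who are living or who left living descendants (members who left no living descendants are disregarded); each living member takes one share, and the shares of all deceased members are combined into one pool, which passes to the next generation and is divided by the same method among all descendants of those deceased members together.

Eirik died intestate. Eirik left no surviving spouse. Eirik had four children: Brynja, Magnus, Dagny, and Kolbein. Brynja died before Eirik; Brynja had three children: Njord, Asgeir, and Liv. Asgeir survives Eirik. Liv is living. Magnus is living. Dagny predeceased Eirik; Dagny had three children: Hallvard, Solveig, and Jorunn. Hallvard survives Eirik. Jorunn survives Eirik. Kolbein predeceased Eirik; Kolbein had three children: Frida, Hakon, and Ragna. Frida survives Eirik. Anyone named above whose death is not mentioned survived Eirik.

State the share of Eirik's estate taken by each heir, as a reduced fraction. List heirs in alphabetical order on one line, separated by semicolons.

There is no surviving spouse, so the entire estate passes to Eirik's descendants per capita at each generation.
At generation 1 (Brynja, Magnus, Dagny, Kolbein) there are 4 shares of (1)/4 = 1/4 each.
Living: Magnus — each takes 1/4.
Deceased: Brynja, Dagny, and Kolbein. Their combined 3/4 is pooled and carried to generation 2.
At generation 2 (Njord, Asgeir, Liv, Hallvard, Solveig, Jorunn, Frida, Hakon, Ragna) there are 9 shares of (3/4)/9 = 1/12 each.
Living: Njord, Asgeir, Liv, Hallvard, Solveig, Jorunn, Frida, Hakon, and Ragna — each takes 1/12.

Asgeir 1/12; Frida 1/12; Hakon 1/12; Hallvard 1/12; Jorunn 1/12; Liv 1/12; Magnus 1/4; Njord 1/12; Ragna 1/12; Solveig 1/12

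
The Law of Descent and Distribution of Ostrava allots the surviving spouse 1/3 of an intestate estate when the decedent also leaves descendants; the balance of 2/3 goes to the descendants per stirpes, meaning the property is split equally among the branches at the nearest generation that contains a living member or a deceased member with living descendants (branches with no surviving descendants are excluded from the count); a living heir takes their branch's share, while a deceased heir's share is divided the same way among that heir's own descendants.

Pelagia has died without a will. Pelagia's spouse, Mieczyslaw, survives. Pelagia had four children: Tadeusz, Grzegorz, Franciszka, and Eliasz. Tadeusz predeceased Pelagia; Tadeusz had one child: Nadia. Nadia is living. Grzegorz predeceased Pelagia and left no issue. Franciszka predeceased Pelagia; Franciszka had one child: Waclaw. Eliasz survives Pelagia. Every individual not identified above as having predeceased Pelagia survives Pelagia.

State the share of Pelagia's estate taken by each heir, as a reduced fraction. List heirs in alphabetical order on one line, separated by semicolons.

Mieczyslaw, as surviving spouse, takes 1/3.
The remaining 2/3 passes to Pelagia's descendants per stirpes.
Grzegorz left no surviving issue, so that branch lapses and is disregarded.
The 2/3 is divided into 3 equal shares of 2/9 among Tadeusz, Franciszka, Eliasz.
Tadeusz predeceased; the 2/9 allotted to Tadeusz's branch passes to Tadeusz's issue by representation.
Nadia is the sole taker at this level and receives the full 2/9.
Franciszka predeceased; the 2/9 allotted to Franciszka's branch passes to Franciszka's issue by representation.
Waclaw is the sole taker at this level and receives the full 2/9.
Eliasz is living and takes 2/9.

Eliasz 2/9; Mieczyslaw 1/3; Nadia 2/9; Waclaw 2/9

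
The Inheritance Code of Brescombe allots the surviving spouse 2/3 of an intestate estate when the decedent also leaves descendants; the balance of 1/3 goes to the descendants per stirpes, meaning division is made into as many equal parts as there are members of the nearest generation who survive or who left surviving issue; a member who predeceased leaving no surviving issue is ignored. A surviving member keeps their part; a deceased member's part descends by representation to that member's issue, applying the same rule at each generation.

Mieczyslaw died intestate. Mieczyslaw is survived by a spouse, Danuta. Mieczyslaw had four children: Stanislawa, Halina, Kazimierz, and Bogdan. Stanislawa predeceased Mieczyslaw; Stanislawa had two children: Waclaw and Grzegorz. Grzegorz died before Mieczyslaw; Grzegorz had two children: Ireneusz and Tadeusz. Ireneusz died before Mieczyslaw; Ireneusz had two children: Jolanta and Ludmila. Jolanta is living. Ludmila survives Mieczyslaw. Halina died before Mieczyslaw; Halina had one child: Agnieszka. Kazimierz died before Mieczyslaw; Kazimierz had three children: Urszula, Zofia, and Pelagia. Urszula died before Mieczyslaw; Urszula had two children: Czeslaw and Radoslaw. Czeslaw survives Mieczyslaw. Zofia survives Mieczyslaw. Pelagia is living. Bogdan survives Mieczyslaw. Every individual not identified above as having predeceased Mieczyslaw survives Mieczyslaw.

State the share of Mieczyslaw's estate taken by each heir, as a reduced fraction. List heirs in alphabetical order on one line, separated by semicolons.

Agnieszka 1/12; Bogdan 1/12; Czeslaw 1/72; Danuta 2/3; Jolanta 1/96; Ludmila 1/96; Pelagia 1/36; Radoslaw 1/72; Tadeusz 1/48; Waclaw 1/24; Zofia 1/36

Danuta, as surviving spouse, takes 2/3.
The remaining 1/3 passes to Mieczyslaw's descendants per stirpes.
The 1/3 is divided into 4 equal shares of 1/12 among Stanislawa, Halina, Kazimierz, Bogdan.
Stanislawa predeceased; the 1/12 allotted to Stanislawa's branch passes to Stanislawa's issue by representation.
The 1/12 is divided into 2 equal shares of 1/24 among Waclaw, Grzegorz.
Waclaw is living and takes 1/24.
Grzegorz predeceased; the 1/24 allotted to Grzegorz's branch passes to Grzegorz's issue by representation.
The 1/24 is divided into 2 equal shares of 1/48 among Ireneusz, Tadeusz.
Ireneusz predeceased; the 1/48 allotted to Ireneusz's branch passes to Ireneusz's issue by representation.
The 1/48 is divided into 2 equal shares of 1/96 among Jolanta, Ludmila.
Jolanta is living and takes 1/96.
Ludmila is living and takes 1/96.
Tadeusz is living and takes 1/48.
Halina predeceased; the 1/12 allotted to Halina's branch passes to Halina's issue by representation.
Agnieszka is the sole taker at this level and receives the full 1/12.
Kazimierz predeceased; the 1/12 allotted to Kazimierz's branch passes to Kazimierz's issue by representation.
The 1/12 is divided into 3 equal shares of 1/36 among Urszula, Zofia, Pelagia.
Urszula predeceased; the 1/36 allotted to Urszula's branch passes to Urszula's issue by representation.
The 1/36 is divided into 2 equal shares of 1/72 among Czeslaw, Radoslaw.
Czeslaw is living and takes 1/72.
Radoslaw is living and takes 1/72.
Zofia is living and takes 1/36.
Pelagia is living and takes 1/36.
Bogdan is living and takes 1/12.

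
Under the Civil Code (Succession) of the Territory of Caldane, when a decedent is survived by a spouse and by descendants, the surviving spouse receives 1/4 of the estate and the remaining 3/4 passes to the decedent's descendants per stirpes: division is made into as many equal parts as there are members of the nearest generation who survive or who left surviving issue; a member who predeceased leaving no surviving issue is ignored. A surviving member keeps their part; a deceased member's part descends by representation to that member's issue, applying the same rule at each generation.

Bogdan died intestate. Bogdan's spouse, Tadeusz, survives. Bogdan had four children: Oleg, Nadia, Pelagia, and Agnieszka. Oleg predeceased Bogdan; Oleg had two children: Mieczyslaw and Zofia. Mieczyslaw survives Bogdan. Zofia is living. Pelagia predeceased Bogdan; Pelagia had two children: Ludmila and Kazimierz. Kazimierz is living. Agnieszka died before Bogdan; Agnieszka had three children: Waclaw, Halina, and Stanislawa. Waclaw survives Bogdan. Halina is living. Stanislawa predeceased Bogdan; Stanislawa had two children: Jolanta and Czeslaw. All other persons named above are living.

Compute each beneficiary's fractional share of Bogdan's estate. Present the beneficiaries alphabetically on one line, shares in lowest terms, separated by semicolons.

Czeslaw 1/32; Halina 1/16; Jolanta 1/32; Kazimierz 3/32; Ludmila 3/32; Mieczyslaw 3/32; Nadia 3/16; Tadeusz 1/4; Waclaw 1/16; Zofia 3/32

Tadeusz, as surviving spouse, takes 1/4.
The remaining 3/4 passes to Bogdan's descendants per stirpes.
The 3/4 is divided into 4 equal shares of 3/16 among Oleg, Nadia, Pelagia, Agnieszka.
Oleg predeceased; the 3/16 allotted to Oleg's branch passes to Oleg's issue by representation.
The 3/16 is divided into 2 equal shares of 3/32 among Mieczyslaw, Zofia.
Mieczyslaw is living and takes 3/32.
Zofia is living and takes 3/32.
Nadia is living and takes 3/16.
Pelagia predeceased; the 3/16 allotted to Pelagia's branch passes to Pelagia's issue by representation.
The 3/16 is divided into 2 equal shares of 3/32 among Ludmila, Kazimierz.
Ludmila is living and takes 3/32.
Kazimierz is living and takes 3/32.
Agnieszka predeceased; the 3/16 allotted to Agnieszka's branch passes to Agnieszka's issue by representation.
The 3/16 is divided into 3 equal shares of 1/16 among Waclaw, Halina, Stanislawa.
Waclaw is living and takes 1/16.
Halina is living and takes 1/16.
Stanislawa predeceased; the 1/16 allotted to Stanislawa's branch passes to Stanislawa's issue by representation.
The 1/16 is divided into 2 equal shares of 1/32 among Jolanta, Czeslaw.
Jolanta is living and takes 1/32.
Czeslaw is living and takes 1/32.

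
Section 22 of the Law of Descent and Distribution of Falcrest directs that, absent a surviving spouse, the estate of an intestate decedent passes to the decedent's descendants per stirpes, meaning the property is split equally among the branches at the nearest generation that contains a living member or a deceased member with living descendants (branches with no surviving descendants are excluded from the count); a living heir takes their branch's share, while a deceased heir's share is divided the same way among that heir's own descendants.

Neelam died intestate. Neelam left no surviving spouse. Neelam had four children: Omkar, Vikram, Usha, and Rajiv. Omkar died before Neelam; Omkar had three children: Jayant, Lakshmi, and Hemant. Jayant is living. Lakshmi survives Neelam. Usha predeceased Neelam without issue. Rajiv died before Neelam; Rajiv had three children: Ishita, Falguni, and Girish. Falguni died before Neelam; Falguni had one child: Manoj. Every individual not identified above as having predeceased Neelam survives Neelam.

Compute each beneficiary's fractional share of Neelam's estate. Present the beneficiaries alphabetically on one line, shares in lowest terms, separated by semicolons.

There is no surviving spouse, so the entire estate passes to Neelam's descendants per stirpes.
Usha left no surviving issue, so that branch lapses and is disregarded.
The estate is divided into 3 equal shares of 1/3 among Omkar, Vikram, Rajiv.
Omkar predeceased; the 1/3 allotted to Omkar's branch passes to Omkar's issue by representation.
The 1/3 is divided into 3 equal shares of 1/9 among Jayant, Lakshmi, Hemant.
Jayant is living and takes 1/9.
Lakshmi is living and takes 1/9.
Hemant is living and takes 1/9.
Vikram is living and takes 1/3.
Rajiv predeceased; the 1/3 allotted to Rajiv's branch passes to Rajiv's issue by representation.
The 1/3 is divided into 3 equal shares of 1/9 among Ishita, Falguni, Girish.
Ishita is living and takes 1/9.
Falguni predeceased; the 1/9 allotted to Falguni's branch passes to Falguni's issue by representation.
Manoj is the sole taker at this level and receives the full 1/9.
Girish is living and takes 1/9.

Girish 1/9; Hemant 1/9; Ishita 1/9; Jayant 1/9; Lakshmi 1/9; Manoj 1/9; Vikram 1/3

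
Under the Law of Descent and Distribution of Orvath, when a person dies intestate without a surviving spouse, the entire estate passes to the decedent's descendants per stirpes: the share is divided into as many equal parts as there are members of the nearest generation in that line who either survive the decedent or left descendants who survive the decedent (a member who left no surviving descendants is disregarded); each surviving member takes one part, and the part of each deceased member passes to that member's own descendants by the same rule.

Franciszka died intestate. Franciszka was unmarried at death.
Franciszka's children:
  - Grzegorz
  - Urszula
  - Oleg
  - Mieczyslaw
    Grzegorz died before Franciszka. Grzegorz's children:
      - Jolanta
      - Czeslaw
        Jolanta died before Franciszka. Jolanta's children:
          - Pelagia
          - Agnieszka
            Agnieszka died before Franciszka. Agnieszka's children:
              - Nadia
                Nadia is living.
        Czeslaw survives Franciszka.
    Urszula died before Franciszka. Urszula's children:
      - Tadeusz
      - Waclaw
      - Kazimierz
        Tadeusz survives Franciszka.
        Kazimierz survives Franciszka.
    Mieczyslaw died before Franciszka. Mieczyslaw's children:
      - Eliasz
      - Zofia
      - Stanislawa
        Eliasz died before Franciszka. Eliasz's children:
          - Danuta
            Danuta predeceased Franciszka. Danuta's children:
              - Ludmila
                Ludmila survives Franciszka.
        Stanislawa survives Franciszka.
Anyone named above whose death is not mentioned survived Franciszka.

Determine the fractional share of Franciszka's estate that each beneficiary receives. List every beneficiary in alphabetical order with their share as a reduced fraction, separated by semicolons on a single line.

Czeslaw 1/8; Kazimierz 1/12; Ludmila 1/12; Nadia 1/16; Oleg 1/4; Pelagia 1/16; Stanislawa 1/12; Tadeusz 1/12; Waclaw 1/12; Zofia 1/12

There is no surviving spouse, so the entire estate passes to Franciszka's descendants per stirpes.
The estate is divided into 4 equal shares of 1/4 among Grzegorz, Urszula, Oleg, Mieczyslaw.
Grzegorz predeceased; the 1/4 allotted to Grzegorz's branch passes to Grzegorz's issue by representation.
The 1/4 is divided into 2 equal shares of 1/8 among Jolanta, Czeslaw.
Jolanta predeceased; the 1/8 allotted to Jolanta's branch passes to Jolanta's issue by representation.
The 1/8 is divided into 2 equal shares of 1/16 among Pelagia, Agnieszka.
Pelagia is living and takes 1/16.
Agnieszka predeceased; the 1/16 allotted to Agnieszka's branch passes to Agnieszka's issue by representation.
Nadia is the sole taker at this level and receives the full 1/16.
Czeslaw is living and takes 1/8.
Urszula predeceased; the 1/4 allotted to Urszula's branch passes to Urszula's issue by representation.
The 1/4 is divided into 3 equal shares of 1/12 among Tadeusz, Waclaw, Kazimierz.
Tadeusz is living and takes 1/12.
Waclaw is living and takes 1/12.
Kazimierz is living and takes 1/12.
Oleg is living and takes 1/4.
Mieczyslaw predeceased; the 1/4 allotted to Mieczyslaw's branch passes to Mieczyslaw's issue by representation.
The 1/4 is divided into 3 equal shares of 1/12 among Eliasz, Zofia, Stanislawa.
Eliasz predeceased; the 1/12 allotted to Eliasz's branch passes to Eliasz's issue by representation.
Danuta's line is the sole branch at this level, so the full 1/12 passes to Danuta's issue by representation.
Ludmila is the sole taker at this level and receives the full 1/12.
Zofia is living and takes 1/12.
Stanislawa is living and takes 1/12.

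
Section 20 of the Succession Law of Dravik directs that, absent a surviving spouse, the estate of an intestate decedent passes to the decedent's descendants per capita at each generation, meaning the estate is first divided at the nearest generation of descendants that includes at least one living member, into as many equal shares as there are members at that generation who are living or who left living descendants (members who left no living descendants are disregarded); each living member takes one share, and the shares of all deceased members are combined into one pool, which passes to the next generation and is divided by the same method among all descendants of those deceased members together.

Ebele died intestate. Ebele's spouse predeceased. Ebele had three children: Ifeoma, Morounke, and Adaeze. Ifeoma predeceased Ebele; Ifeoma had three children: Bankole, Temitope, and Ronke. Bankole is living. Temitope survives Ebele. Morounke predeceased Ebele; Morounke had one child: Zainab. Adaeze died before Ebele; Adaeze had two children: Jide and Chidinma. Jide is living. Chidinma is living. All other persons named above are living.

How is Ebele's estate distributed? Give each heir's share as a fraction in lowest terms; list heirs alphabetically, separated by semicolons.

There is no surviving spouse, so the entire estate passes to Ebele's descendants per capita at each generation.
No one at generation 1 (Ifeoma, Morounke, Adaeze) is living; moving to the next generation.
At generation 2 (Bankole, Temitope, Ronke, Zainab, Jide, Chidinma) there are 6 shares of (1)/6 = 1/6 each.
Living: Bankole, Temitope, Ronke, Zainab, Jide, and Chidinma — each takes 1/6.

Bankole 1/6; Chidinma 1/6; Jide 1/6; Ronke 1/6; Temitope 1/6; Zainab 1/6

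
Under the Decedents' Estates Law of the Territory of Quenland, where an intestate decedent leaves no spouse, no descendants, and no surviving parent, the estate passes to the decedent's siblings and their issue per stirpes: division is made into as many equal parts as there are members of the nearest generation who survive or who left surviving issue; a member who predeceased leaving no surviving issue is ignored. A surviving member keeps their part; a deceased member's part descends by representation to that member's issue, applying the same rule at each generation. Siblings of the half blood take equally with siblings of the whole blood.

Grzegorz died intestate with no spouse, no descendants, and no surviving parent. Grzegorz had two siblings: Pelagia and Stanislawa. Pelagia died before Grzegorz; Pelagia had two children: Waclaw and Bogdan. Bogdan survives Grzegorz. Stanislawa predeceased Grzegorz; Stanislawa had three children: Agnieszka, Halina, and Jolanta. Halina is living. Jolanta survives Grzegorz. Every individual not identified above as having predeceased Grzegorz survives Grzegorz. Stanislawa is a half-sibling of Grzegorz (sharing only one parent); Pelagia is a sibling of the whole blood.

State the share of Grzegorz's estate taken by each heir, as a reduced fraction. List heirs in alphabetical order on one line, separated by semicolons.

Agnieszka 1/6; Bogdan 1/4; Halina 1/6; Jolanta 1/6; Waclaw 1/4

No spouse, descendants, or parent survives, so the estate passes to Grzegorz's siblings per stirpes.
Half-blood and whole-blood siblings take equally under the stated rule.
The estate is divided into 2 equal shares of 1/2 among Pelagia, Stanislawa.
Pelagia predeceased; the 1/2 allotted to Pelagia's branch passes to Pelagia's issue by representation.
The 1/2 is divided into 2 equal shares of 1/4 among Waclaw, Bogdan.
Waclaw is living and takes 1/4.
Bogdan is living and takes 1/4.
Stanislawa predeceased; the 1/2 allotted to Stanislawa's branch passes to Stanislawa's issue by representation.
The 1/2 is divided into 3 equal shares of 1/6 among Agnieszka, Halina, Jolanta.
Agnieszka is living and takes 1/6.
Halina is living and takes 1/6.
Jolanta is living and takes 1/6.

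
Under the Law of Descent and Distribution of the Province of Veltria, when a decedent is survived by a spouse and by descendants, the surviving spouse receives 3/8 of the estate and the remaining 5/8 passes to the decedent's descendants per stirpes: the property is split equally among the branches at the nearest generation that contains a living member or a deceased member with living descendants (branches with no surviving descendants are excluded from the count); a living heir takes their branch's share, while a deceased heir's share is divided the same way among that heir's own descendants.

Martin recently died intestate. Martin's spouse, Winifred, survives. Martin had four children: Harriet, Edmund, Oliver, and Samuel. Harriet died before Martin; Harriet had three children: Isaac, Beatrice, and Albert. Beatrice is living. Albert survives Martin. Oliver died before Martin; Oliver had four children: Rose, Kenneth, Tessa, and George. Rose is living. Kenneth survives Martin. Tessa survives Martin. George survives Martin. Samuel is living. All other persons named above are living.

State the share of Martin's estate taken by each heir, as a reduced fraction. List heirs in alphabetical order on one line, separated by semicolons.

Winifred, as surviving spouse, takes 3/8.
The remaining 5/8 passes to Martin's descendants per stirpes.
The 5/8 is divided into 4 equal shares of 5/32 among Harriet, Edmund, Oliver, Samuel.
Harriet predeceased; the 5/32 allotted to Harriet's branch passes to Harriet's issue by representation.
The 5/32 is divided into 3 equal shares of 5/96 among Isaac, Beatrice, Albert.
Isaac is living and takes 5/96.
Beatrice is living and takes 5/96.
Albert is living and takes 5/96.
Edmund is living and takes 5/32.
Oliver predeceased; the 5/32 allotted to Oliver's branch passes to Oliver's issue by representation.
The 5/32 is divided into 4 equal shares of 5/128 among Rose, Kenneth, Tessa, George.
Rose is living and takes 5/128.
Kenneth is living and takes 5/128.
Tessa is living and takes 5/128.
George is living and takes 5/128.
Samuel is living and takes 5/32.

Albert 5/96; Beatrice 5/96; Edmund 5/32; George 5/128; Isaac 5/96; Kenneth 5/128; Rose 5/128; Samuel 5/32; Tessa 5/128; Winifred 3/8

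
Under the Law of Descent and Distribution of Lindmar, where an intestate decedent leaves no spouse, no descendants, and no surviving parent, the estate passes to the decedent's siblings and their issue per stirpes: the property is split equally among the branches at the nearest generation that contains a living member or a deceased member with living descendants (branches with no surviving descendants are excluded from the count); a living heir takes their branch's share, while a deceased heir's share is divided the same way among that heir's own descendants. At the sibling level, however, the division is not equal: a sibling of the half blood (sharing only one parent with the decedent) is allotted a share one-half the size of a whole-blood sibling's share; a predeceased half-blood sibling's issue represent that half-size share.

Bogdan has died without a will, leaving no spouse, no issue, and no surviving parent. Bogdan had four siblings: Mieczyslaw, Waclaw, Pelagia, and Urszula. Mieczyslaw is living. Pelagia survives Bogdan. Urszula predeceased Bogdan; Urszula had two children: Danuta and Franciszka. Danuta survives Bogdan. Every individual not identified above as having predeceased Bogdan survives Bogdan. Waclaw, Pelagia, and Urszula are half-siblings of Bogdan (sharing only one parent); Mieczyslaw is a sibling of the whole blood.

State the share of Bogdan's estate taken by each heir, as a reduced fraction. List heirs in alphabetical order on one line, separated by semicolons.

Danuta 1/10; Franciszka 1/10; Mieczyslaw 2/5; Pelagia 1/5; Waclaw 1/5

No spouse, descendants, or parent survives, so the estate passes to Bogdan's siblings per stirpes.
Half-blood siblings count for one-half the weight of whole-blood siblings at the initial division.
Dividing 1 in proportion to weights (total weight 5/2): Mieczyslaw (weight 1) → 2/5; Waclaw (weight 1/2) → 1/5; Pelagia (weight 1/2) → 1/5; Urszula (weight 1/2) → 1/5.
Mieczyslaw is living and takes 2/5.
Waclaw is living and takes 1/5.
Pelagia is living and takes 1/5.
Urszula predeceased; the 1/5 allotted to Urszula's branch passes to Urszula's issue by representation.
The 1/5 is divided into 2 equal shares of 1/10 among Danuta, Franciszka.
Danuta is living and takes 1/10.
Franciszka is living and takes 1/10.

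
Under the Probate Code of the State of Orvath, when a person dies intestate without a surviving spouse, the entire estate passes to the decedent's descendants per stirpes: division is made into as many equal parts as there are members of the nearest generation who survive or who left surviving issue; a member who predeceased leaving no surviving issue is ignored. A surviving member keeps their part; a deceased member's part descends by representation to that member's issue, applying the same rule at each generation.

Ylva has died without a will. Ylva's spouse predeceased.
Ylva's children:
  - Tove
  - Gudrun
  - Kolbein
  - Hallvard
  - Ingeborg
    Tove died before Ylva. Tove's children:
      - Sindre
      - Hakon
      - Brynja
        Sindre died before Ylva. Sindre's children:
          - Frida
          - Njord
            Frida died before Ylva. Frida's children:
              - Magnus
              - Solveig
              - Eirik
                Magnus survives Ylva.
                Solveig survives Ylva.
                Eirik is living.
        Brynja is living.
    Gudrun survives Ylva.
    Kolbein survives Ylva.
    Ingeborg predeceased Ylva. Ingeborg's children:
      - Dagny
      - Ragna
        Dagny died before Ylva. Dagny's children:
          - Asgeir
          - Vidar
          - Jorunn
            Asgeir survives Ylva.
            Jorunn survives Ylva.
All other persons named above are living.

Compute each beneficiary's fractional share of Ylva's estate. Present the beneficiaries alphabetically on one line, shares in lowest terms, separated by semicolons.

Asgeir 1/30; Brynja 1/15; Eirik 1/90; Gudrun 1/5; Hakon 1/15; Hallvard 1/5; Jorunn 1/30; Kolbein 1/5; Magnus 1/90; Njord 1/30; Ragna 1/10; Solveig 1/90; Vidar 1/30

There is no surviving spouse, so the entire estate passes to Ylva's descendants per stirpes.
The estate is divided into 5 equal shares of 1/5 among Tove, Gudrun, Kolbein, Hallvard, Ingeborg.
Tove predeceased; the 1/5 allotted to Tove's branch passes to Tove's issue by representation.
The 1/5 is divided into 3 equal shares of 1/15 among Sindre, Hakon, Brynja.
Sindre predeceased; the 1/15 allotted to Sindre's branch passes to Sindre's issue by representation.
The 1/15 is divided into 2 equal shares of 1/30 among Frida, Njord.
Frida predeceased; the 1/30 allotted to Frida's branch passes to Frida's issue by representation.
The 1/30 is divided into 3 equal shares of 1/90 among Magnus, Solveig, Eirik.
Magnus is living and takes 1/90.
Solveig is living and takes 1/90.
Eirik is living and takes 1/90.
Njord is living and takes 1/30.
Hakon is living and takes 1/15.
Brynja is living and takes 1/15.
Gudrun is living and takes 1/5.
Kolbein is living and takes 1/5.
Hallvard is living and takes 1/5.
Ingeborg predeceased; the 1/5 allotted to Ingeborg's branch passes to Ingeborg's issue by representation.
The 1/5 is divided into 2 equal shares of 1/10 among Dagny, Ragna.
Dagny predeceased; the 1/10 allotted to Dagny's branch passes to Dagny's issue by representation.
The 1/10 is divided into 3 equal shares of 1/30 among Asgeir, Vidar, Jorunn.
Asgeir is living and takes 1/30.
Vidar is living and takes 1/30.
Jorunn is living and takes 1/30.
Ragna is living and takes 1/10.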